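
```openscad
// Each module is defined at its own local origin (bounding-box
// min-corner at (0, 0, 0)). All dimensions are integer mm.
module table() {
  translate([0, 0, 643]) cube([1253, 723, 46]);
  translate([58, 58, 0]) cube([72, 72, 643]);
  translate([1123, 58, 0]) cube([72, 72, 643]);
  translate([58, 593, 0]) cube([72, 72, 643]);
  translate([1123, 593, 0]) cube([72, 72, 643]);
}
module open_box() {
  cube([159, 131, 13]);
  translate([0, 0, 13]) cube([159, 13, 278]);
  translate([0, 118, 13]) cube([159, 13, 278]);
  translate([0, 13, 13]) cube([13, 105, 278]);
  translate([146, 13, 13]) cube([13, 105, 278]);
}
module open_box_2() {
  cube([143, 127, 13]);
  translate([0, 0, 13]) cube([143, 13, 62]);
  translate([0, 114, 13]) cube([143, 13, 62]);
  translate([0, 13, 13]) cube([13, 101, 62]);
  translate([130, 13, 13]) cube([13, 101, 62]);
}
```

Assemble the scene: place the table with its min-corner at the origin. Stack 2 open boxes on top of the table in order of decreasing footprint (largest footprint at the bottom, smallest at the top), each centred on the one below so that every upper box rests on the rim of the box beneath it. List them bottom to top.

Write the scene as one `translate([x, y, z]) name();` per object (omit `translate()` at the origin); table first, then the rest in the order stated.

table();
translate([547, 296, 689]) open_box();
translate([555, 298, 980]) open_box_2();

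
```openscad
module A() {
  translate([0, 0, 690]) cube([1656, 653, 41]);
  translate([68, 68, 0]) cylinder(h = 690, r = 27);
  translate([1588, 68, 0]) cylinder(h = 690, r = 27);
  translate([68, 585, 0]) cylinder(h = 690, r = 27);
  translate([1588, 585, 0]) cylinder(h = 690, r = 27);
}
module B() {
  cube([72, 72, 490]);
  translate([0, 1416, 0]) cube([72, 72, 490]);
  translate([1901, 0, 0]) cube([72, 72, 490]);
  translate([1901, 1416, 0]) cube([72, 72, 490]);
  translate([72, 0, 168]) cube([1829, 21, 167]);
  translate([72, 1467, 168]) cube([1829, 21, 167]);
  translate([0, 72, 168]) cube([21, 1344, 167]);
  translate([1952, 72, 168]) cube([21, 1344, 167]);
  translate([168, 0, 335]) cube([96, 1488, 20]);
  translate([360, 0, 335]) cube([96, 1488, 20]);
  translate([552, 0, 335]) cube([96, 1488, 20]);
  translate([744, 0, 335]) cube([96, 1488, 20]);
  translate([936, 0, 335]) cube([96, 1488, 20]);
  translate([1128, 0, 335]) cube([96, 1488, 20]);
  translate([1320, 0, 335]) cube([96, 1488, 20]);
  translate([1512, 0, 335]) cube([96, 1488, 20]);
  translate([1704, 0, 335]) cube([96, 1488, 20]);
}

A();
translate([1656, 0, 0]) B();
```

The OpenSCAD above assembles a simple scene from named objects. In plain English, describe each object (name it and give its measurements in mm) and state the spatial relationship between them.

A is a table with a 1656×653 mm rectangular top, 41 mm thick, top surface at z = 731 mm, supported by four round legs of 54 mm diameter, each leg's bounding box inset 41 mm from the nearest pair of top edges, running from the floor.

B is a bed frame 1973 mm long (x) by 1488 mm wide (y). Four 72×72 mm corner posts, 490 mm tall, at the corners of the footprint. Four rails of 21 mm thickness and 167 mm height run between adjacent posts with their undersides at z = 168 mm, their outer faces flush with the outside of the frame (the two x-running rails run between the posts' inner faces; the two y-running rails run between the posts' inner faces). 9 slats, each 96 mm wide (x) and 20 mm thick, lie across the top of the two x-running rails, running the full 1488 mm width of the frame in y; the slats are evenly spaced along x between the inner faces of the end posts with equal gaps (rounded down to the nearest mm) at the −x end and between each pair — any rounding remainder accumulates at the +x end.

The bed frame is against the table's +x side, with their −y faces flush.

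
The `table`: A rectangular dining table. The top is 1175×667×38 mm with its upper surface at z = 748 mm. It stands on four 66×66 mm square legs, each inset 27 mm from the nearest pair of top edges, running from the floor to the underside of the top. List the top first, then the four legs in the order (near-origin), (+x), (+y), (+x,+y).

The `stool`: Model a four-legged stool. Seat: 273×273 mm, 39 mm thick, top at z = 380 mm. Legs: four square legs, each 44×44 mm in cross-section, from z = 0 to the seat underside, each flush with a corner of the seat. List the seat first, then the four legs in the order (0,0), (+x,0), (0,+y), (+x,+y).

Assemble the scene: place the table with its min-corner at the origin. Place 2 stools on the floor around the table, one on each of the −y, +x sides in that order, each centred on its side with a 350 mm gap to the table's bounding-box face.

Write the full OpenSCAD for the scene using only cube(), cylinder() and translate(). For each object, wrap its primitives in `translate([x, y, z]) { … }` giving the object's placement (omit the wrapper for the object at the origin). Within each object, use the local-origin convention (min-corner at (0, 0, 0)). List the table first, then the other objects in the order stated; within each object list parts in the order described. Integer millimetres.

translate([0, 0, 710]) cube([1175, 667, 38]);
translate([27, 27, 0]) cube([66, 66, 710]);
translate([1082, 27, 0]) cube([66, 66, 710]);
translate([27, 574, 0]) cube([66, 66, 710]);
translate([1082, 574, 0]) cube([66, 66, 710]);
translate([451, -623, 0]) {
  translate([0, 0, 341]) cube([273, 273, 39]);
  cube([44, 44, 341]);
  translate([229, 0, 0]) cube([44, 44, 341]);
  translate([0, 229, 0]) cube([44, 44, 341]);
  translate([229, 229, 0]) cube([44, 44, 341]);
}
translate([1525, 197, 0]) {
  translate([0, 0, 341]) cube([273, 273, 39]);
  cube([44, 44, 341]);
  translate([229, 0, 0]) cube([44, 44, 341]);
  translate([0, 229, 0]) cube([44, 44, 341]);
  translate([229, 229, 0]) cube([44, 44, 341]);
}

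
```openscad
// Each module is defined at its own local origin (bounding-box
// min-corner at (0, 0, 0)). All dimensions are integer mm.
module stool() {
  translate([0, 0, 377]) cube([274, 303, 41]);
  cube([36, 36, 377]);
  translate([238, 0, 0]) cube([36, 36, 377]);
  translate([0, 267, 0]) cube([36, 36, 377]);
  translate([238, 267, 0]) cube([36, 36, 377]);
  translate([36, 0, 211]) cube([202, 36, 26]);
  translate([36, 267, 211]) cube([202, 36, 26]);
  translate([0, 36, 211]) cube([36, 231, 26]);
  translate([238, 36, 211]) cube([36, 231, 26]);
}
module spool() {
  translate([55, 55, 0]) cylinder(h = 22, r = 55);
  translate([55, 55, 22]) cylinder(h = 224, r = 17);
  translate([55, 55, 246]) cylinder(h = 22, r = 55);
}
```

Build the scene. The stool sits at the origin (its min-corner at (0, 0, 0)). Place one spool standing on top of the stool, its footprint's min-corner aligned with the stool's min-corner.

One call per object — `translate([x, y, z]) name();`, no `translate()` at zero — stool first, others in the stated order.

stool();
translate([0, 0, 418]) spool();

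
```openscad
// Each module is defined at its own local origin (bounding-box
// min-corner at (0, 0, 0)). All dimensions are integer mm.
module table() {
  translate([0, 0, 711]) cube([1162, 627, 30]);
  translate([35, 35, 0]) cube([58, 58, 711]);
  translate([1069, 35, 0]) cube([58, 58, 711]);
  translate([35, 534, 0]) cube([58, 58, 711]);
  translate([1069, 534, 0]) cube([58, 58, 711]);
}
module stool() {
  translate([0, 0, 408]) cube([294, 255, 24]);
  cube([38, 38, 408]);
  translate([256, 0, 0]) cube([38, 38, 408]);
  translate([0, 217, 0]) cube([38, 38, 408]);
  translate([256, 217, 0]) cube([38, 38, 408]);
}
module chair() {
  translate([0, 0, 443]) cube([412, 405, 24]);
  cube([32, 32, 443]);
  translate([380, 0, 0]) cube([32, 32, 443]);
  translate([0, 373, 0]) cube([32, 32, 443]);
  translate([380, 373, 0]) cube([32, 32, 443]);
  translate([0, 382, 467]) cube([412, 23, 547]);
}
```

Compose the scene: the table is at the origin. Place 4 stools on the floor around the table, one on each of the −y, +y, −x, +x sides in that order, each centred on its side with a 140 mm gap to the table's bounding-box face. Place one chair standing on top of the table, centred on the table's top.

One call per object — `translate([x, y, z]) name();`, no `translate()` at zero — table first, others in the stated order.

table();
translate([434, -395, 0]) stool();
translate([434, 767, 0]) stool();
translate([-434, 186, 0]) stool();
translate([1302, 186, 0]) stool();
translate([375, 111, 741]) chair();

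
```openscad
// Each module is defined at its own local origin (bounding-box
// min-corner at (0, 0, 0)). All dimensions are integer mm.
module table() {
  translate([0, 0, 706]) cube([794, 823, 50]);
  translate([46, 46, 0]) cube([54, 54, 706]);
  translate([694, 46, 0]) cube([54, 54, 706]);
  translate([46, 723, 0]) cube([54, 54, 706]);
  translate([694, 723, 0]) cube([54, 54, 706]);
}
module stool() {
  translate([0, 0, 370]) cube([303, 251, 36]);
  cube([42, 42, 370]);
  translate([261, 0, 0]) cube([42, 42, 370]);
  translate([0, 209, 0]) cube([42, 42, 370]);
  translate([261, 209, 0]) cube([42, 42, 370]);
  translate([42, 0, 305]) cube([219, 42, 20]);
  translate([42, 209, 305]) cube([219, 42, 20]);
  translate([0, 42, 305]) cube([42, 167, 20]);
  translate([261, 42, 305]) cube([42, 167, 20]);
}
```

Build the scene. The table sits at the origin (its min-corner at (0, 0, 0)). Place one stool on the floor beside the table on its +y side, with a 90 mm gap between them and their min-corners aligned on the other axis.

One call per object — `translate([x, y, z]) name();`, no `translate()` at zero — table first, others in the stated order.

table();
translate([0, 913, 0]) stool();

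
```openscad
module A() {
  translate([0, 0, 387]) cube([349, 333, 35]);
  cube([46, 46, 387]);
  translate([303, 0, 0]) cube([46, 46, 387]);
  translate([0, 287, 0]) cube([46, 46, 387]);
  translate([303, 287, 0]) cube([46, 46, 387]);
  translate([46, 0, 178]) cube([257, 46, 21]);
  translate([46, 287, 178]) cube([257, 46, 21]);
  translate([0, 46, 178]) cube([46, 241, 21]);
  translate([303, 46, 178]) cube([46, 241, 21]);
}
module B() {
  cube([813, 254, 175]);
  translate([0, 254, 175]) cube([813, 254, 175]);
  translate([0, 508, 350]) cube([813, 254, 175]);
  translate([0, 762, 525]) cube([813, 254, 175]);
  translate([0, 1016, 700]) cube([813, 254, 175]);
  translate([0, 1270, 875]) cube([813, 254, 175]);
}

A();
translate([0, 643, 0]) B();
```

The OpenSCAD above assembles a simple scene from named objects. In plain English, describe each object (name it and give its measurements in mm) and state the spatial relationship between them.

A is a four-legged stool. The seat is a 349×333×35 mm slab whose top surface is at z = 422 mm; four square legs, each 46×46 mm in cross-section, run from the floor (z = 0) to the underside of the seat, each flush with a corner of the seat. Four stretchers, 46 mm wide and 21 mm tall, connect adjacent legs with their undersides at z = 178 mm, each running between the inner faces of the legs it joins and aligned with the legs' outer faces on the other axis.

B is a straight staircase of 6 solid steps. Each step is 813 mm wide (x), 254 mm deep (y, the going) and 175 mm tall (the rise). The first step rests on the floor; each subsequent step sits one going further in +y and one rise higher in +z, directly behind and above the previous step with no overlap.

The staircase is on the floor beside the stool on its +y side.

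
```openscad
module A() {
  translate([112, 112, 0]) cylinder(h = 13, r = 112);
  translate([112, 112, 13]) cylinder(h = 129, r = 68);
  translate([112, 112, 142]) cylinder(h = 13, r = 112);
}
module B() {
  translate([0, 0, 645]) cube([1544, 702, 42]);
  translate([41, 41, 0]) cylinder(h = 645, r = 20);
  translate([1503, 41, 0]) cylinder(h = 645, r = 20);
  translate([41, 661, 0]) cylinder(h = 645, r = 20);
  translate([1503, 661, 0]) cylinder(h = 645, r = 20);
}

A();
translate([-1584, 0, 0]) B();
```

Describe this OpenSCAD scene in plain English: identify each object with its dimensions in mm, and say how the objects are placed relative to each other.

A is a spool: two coaxial disc flanges of radius 112 mm and thickness 13 mm, joined by a core cylinder of radius 68 mm and height 129 mm. The lower flange rests on z = 0 and the three cylinders share a vertical axis.

B is a table: top 1544 mm (x) × 702 mm (y), 42 mm thick, upper face at z = 687 mm, on four round legs of 40 mm diameter, each leg's bounding box inset 21 mm from the nearest pair of top edges, running from z = 0 to the bottom of the top.

The table is on the floor beside the spool on its −x side.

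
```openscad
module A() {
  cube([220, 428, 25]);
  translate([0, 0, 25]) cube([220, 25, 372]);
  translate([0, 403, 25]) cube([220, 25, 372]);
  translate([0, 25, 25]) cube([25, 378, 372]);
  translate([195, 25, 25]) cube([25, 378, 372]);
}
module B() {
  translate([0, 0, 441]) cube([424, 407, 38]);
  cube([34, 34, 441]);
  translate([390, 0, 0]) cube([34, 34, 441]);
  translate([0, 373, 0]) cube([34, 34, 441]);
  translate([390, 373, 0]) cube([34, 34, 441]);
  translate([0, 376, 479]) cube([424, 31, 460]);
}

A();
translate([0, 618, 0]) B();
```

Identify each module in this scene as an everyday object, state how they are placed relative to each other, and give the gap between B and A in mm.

A is an open box. B is a chair. The chair is on the floor beside the open box on its +y side. The gap between the chair and the open box is 190 mm.

The chair's nearest face is 190 mm from the open box's +y face.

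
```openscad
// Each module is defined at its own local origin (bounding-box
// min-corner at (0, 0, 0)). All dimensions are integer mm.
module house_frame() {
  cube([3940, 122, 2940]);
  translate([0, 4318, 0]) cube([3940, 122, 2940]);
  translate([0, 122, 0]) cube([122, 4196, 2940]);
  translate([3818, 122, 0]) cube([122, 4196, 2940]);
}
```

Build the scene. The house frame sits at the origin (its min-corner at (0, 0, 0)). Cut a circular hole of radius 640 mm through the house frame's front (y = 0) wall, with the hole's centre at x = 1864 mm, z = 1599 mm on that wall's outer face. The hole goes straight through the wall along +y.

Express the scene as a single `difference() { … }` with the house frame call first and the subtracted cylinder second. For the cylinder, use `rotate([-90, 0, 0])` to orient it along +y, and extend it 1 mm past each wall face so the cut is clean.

difference() {
  house_frame();
  translate([1864, -1, 1599]) rotate([-90, 0, 0]) cylinder(h = 124, r = 640);
}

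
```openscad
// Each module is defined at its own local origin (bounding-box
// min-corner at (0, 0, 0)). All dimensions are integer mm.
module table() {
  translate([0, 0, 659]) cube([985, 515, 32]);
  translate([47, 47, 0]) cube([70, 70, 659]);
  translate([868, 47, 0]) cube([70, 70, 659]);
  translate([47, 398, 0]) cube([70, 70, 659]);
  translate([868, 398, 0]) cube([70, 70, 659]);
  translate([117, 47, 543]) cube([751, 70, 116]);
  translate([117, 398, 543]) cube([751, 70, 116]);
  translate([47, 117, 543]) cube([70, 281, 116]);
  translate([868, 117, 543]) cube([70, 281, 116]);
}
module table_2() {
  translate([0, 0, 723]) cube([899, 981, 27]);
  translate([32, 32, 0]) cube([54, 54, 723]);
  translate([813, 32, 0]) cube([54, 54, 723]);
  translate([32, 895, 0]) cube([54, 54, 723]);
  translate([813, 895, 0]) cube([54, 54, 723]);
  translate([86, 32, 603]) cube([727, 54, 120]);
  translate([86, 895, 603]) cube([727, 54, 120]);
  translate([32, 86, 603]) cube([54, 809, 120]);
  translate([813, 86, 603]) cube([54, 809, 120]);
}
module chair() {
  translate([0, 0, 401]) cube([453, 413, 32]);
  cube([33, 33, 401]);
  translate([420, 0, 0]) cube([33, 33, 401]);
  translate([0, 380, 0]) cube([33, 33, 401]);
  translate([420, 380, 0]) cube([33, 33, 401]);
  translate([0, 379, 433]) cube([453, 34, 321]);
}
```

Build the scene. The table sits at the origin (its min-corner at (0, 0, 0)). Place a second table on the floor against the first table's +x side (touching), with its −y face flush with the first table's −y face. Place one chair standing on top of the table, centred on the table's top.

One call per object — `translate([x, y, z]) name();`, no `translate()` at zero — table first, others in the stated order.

table();
translate([985, 0, 0]) table_2();
translate([266, 51, 691]) chair();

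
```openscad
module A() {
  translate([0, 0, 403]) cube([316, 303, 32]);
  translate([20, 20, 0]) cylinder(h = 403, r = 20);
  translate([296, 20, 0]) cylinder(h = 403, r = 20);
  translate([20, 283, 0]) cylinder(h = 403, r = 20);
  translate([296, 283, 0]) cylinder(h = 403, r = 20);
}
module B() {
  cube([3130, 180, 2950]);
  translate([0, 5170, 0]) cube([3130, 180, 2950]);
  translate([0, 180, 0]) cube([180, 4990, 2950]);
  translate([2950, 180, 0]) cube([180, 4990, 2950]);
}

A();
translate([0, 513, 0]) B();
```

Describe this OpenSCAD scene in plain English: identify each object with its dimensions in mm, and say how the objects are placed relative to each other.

A is a four-legged stool. The seat is a 316×303×32 mm slab whose top surface is at z = 435 mm; four round legs, each 40 mm in diameter, run from the floor (z = 0) to the underside of the seat, each leg's axis is inset half a diameter from the nearest pair of seat edges (so the leg's bounding box is flush with the corner).

B is a box-shaped house frame (walls only): outside footprint 3130×5350 mm, wall height 2950 mm, wall thickness 180 mm. The two y-facing walls run the full x-width; the two x-facing walls fit between the inner faces of the y-facing walls.

The house frame is on the floor beside the stool on its +y side.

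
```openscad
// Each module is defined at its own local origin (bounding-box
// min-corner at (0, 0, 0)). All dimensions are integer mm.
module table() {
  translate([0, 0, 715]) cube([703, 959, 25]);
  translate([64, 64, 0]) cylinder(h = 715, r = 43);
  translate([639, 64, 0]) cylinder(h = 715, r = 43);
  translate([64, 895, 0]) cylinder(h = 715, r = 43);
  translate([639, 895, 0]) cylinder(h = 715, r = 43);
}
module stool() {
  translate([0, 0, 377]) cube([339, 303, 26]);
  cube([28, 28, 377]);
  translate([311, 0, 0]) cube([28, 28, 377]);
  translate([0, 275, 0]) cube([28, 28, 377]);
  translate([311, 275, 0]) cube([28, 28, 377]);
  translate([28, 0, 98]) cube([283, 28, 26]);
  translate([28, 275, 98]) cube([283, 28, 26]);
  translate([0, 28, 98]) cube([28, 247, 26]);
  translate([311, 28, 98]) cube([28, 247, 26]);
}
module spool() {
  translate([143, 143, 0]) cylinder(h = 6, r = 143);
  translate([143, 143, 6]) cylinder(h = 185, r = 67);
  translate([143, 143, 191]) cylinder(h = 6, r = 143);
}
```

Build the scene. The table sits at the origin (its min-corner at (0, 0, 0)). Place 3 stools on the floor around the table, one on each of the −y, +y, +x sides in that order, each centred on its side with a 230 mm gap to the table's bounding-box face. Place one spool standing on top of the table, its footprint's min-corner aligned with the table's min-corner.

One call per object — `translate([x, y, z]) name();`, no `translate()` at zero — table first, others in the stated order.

table();
translate([182, -533, 0]) stool();
translate([182, 1189, 0]) stool();
translate([933, 328, 0]) stool();
translate([0, 0, 740]) spool();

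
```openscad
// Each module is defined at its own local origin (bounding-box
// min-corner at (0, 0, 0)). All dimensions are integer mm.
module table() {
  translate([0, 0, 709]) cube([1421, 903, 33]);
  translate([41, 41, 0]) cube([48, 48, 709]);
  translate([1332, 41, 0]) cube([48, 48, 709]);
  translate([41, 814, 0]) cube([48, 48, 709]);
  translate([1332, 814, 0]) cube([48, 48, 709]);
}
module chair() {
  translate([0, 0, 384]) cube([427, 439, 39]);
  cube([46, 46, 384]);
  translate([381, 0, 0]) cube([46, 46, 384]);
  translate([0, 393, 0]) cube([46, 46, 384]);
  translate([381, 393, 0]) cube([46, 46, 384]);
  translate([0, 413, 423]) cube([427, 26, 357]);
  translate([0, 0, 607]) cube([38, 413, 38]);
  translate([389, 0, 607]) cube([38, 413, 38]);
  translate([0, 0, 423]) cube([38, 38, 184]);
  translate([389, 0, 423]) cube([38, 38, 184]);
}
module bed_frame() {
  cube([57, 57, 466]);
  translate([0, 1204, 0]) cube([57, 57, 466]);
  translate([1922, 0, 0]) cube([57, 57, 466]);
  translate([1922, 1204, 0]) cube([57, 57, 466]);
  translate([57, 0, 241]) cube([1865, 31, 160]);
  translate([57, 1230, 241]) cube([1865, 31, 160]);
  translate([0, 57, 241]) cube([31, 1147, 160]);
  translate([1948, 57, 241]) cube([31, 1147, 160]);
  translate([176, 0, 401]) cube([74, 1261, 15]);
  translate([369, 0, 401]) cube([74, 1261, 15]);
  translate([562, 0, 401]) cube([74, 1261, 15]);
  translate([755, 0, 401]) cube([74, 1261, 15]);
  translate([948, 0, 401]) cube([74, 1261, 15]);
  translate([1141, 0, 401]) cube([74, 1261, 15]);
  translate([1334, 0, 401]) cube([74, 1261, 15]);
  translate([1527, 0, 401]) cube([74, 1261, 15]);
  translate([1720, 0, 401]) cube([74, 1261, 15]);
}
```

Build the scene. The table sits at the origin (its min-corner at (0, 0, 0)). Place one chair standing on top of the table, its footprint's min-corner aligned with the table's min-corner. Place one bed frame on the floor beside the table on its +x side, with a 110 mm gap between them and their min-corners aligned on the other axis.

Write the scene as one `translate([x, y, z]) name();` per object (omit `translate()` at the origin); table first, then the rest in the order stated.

table();
translate([0, 0, 742]) chair();
translate([1531, 0, 0]) bed_frame();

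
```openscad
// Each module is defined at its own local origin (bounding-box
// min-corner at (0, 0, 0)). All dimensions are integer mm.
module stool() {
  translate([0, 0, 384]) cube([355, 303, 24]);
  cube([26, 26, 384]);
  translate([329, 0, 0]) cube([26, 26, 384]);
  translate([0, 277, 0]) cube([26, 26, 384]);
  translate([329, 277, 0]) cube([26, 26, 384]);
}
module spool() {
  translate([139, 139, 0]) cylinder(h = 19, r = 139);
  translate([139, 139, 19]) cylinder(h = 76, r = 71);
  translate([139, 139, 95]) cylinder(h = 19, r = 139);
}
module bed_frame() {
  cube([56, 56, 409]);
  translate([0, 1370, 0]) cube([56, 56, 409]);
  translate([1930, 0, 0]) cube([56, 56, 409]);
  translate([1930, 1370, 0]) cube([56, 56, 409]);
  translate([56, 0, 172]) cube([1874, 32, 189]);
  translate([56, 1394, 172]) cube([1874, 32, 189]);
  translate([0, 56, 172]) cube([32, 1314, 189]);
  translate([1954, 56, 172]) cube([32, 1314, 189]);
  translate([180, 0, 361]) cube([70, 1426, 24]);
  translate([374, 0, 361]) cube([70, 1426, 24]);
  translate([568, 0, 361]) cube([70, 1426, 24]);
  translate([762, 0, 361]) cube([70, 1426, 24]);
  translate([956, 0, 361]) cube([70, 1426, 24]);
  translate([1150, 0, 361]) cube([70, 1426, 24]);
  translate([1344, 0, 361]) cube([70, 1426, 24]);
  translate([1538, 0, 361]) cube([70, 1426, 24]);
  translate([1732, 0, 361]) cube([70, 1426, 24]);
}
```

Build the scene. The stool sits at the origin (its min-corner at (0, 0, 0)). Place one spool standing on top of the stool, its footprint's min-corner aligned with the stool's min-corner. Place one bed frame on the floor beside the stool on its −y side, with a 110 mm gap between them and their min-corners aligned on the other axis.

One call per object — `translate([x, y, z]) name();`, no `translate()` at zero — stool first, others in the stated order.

stool();
translate([0, 0, 408]) spool();
translate([0, -1536, 0]) bed_frame();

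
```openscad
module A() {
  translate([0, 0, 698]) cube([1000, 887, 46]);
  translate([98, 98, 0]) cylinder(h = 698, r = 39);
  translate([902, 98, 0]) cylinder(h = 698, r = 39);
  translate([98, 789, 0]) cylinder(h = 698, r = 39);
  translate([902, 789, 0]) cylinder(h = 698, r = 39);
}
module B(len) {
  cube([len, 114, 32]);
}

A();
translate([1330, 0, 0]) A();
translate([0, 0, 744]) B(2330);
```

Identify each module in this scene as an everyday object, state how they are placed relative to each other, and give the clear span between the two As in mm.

Second table starts at x = 1330; first ends at x = 1000; clear span = 1330 − 1000 = 330 mm.

A is a table. B is a beam. A beam spans the tops of two tables. The clear span between the two tables is 330 mm.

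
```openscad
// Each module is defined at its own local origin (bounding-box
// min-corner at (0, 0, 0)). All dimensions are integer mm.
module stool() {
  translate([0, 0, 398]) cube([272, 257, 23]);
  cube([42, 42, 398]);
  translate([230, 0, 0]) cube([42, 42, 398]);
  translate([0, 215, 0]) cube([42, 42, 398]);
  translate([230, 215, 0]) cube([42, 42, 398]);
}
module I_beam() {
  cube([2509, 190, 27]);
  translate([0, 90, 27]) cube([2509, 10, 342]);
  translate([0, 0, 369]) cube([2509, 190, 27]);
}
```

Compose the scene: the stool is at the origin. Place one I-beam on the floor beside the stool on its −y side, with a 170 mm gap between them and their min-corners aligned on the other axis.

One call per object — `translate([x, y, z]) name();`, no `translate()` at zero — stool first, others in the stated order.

stool();
translate([0, -360, 0]) I_beam();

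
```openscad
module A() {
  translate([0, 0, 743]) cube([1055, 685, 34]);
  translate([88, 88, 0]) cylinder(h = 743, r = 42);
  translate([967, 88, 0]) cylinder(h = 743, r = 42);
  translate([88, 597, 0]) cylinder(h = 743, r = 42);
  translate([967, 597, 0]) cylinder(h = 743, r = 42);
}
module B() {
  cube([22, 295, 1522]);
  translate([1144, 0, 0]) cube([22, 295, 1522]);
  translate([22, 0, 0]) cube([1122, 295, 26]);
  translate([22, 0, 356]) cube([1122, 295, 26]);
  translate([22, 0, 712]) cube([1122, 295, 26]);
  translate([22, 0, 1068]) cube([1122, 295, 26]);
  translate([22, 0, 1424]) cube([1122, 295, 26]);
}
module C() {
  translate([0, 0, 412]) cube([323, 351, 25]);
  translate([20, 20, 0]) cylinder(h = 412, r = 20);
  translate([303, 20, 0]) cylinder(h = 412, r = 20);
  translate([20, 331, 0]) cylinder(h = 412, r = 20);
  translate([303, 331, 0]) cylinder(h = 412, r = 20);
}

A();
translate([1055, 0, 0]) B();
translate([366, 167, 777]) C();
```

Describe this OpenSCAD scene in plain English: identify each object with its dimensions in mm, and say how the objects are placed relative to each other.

A is a table with a 1055×685 mm rectangular top, 34 mm thick, top surface at z = 777 mm, supported by four round legs of 84 mm diameter, each leg's bounding box inset 46 mm from the nearest pair of top edges, running from the floor.

B is an open bookshelf. Two side panels, each 22 mm thick, 295 mm deep and 1522 mm tall, stand 1166 mm apart (outside-to-outside). Between them sit 5 shelves, each 26 mm thick and 295 mm deep, spanning the full gap between the sides. The bottom shelf rests on the floor (its underside at z = 0) and the clear gap between one shelf's top and the next shelf's underside is 330 mm.

C is a four-legged stool. The seat is a 323×351×25 mm slab whose top surface is at z = 437 mm; four round legs, each 40 mm in diameter, run from the floor (z = 0) to the underside of the seat, each leg's axis is inset half a diameter from the nearest pair of seat edges (so the leg's bounding box is flush with the corner).

The bookshelf is against the table's +x side, with their −y faces flush. The stool is on top of the table, centred.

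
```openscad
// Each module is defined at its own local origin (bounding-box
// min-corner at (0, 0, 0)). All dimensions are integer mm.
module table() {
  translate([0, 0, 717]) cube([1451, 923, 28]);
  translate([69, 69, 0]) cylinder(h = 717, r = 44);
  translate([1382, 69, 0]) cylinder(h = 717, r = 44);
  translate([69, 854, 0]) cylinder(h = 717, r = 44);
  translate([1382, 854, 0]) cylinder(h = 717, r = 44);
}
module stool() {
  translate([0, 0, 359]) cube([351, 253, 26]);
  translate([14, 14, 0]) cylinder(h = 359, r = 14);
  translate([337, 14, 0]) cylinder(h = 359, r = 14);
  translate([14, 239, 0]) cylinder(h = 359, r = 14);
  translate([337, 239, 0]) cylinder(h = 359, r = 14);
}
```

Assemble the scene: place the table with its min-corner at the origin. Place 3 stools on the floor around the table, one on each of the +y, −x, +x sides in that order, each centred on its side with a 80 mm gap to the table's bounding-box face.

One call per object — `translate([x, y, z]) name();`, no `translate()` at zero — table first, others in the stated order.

table();
translate([550, 1003, 0]) stool();
translate([-431, 335, 0]) stool();
translate([1531, 335, 0]) stool();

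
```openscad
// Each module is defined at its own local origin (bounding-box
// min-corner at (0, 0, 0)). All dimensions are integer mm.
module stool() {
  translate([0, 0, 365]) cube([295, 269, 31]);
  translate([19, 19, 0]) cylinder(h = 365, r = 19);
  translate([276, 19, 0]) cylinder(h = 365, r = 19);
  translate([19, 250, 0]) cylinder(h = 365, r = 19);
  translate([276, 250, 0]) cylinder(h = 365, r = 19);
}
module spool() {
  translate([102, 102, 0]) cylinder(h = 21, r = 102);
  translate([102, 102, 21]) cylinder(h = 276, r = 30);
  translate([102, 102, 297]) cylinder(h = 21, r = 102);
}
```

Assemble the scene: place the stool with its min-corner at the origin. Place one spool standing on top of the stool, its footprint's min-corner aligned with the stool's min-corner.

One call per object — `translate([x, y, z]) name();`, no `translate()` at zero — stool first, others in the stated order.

stool();
translate([0, 0, 396]) spool();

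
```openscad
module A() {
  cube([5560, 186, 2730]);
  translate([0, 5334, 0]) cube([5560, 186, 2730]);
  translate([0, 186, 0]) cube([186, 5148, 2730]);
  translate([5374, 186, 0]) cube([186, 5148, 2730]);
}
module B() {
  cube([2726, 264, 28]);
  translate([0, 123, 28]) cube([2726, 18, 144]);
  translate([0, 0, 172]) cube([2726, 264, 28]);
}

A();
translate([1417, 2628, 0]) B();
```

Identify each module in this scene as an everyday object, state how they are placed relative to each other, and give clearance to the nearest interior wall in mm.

A is a house frame. B is an I-beam. The I-beam sits inside the house frame, centred. The clearance to the nearest interior wall is 1231 mm.

Clearances: x = 1231, y = 2442; minimum 1231 mm.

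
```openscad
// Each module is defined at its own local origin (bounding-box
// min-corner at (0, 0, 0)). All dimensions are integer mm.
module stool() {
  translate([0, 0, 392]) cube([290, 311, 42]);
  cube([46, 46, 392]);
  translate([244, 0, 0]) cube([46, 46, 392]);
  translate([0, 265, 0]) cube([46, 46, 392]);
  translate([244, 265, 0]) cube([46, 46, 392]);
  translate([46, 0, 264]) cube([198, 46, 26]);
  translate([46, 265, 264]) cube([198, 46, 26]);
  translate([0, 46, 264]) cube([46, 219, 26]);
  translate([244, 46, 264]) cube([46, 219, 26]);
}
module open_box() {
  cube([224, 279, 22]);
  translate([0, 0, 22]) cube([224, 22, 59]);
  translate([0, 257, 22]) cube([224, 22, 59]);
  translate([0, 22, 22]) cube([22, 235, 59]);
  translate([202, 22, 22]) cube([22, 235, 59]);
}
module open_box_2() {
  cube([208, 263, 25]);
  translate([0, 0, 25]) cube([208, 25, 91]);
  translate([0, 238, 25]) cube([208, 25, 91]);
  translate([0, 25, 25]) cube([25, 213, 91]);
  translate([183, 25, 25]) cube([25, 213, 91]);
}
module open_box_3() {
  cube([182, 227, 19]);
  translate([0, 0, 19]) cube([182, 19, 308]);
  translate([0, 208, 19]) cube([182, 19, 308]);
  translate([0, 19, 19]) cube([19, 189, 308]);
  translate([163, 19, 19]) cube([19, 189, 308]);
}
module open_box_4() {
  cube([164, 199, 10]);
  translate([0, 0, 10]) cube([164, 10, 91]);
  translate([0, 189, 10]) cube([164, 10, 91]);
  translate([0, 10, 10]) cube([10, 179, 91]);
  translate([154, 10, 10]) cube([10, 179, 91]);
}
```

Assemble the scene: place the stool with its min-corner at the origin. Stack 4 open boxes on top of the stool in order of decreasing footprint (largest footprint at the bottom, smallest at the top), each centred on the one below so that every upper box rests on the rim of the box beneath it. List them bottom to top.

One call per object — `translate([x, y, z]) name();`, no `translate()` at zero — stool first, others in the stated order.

stool();
translate([33, 16, 434]) open_box();
translate([41, 24, 515]) open_box_2();
translate([54, 42, 631]) open_box_3();
translate([63, 56, 958]) open_box_4();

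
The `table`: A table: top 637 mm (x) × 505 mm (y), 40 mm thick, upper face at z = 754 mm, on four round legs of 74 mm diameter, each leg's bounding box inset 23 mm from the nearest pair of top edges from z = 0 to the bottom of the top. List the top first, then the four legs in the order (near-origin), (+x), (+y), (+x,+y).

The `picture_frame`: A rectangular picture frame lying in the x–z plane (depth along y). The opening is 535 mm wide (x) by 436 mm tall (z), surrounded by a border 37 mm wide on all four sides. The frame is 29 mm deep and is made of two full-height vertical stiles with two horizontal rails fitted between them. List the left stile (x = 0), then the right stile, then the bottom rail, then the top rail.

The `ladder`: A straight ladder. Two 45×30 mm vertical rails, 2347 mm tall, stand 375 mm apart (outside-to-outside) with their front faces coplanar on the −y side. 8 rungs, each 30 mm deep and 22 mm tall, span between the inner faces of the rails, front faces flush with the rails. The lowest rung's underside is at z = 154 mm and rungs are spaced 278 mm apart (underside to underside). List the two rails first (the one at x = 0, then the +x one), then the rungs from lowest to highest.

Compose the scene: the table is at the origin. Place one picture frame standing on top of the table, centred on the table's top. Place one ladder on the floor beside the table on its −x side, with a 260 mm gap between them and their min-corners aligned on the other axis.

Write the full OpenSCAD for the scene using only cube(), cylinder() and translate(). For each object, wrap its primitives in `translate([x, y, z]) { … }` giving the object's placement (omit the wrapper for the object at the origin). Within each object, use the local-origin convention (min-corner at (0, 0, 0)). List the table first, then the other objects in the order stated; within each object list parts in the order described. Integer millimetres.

translate([0, 0, 714]) cube([637, 505, 40]);
translate([60, 60, 0]) cylinder(h = 714, r = 37);
translate([577, 60, 0]) cylinder(h = 714, r = 37);
translate([60, 445, 0]) cylinder(h = 714, r = 37);
translate([577, 445, 0]) cylinder(h = 714, r = 37);
translate([14, 238, 754]) {
  cube([37, 29, 510]);
  translate([572, 0, 0]) cube([37, 29, 510]);
  translate([37, 0, 0]) cube([535, 29, 37]);
  translate([37, 0, 473]) cube([535, 29, 37]);
}
translate([-635, 0, 0]) {
  cube([45, 30, 2347]);
  translate([330, 0, 0]) cube([45, 30, 2347]);
  translate([45, 0, 154]) cube([285, 30, 22]);
  translate([45, 0, 432]) cube([285, 30, 22]);
  translate([45, 0, 710]) cube([285, 30, 22]);
  translate([45, 0, 988]) cube([285, 30, 22]);
  translate([45, 0, 1266]) cube([285, 30, 22]);
  translate([45, 0, 1544]) cube([285, 30, 22]);
  translate([45, 0, 1822]) cube([285, 30, 22]);
  translate([45, 0, 2100]) cube([285, 30, 22]);
}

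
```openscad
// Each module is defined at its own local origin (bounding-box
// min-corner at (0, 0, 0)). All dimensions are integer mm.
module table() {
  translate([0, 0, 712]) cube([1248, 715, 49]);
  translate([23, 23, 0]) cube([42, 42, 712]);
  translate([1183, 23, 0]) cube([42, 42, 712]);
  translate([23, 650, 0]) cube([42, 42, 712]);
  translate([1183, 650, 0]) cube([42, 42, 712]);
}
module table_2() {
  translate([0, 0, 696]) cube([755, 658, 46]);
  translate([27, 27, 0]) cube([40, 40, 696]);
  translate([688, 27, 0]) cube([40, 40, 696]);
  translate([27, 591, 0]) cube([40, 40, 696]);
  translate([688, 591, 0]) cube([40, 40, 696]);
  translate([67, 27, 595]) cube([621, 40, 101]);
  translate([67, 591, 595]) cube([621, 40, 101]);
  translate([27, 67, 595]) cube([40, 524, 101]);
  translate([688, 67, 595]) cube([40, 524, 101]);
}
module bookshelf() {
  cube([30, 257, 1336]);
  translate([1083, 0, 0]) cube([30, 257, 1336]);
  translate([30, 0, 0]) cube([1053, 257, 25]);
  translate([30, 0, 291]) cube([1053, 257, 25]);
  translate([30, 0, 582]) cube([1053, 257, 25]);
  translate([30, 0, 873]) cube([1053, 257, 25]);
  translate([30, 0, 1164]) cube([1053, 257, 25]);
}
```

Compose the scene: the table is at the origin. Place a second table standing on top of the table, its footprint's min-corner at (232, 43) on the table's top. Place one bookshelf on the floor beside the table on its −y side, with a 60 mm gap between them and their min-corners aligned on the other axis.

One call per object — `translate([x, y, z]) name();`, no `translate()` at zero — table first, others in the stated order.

table();
translate([232, 43, 761]) table_2();
translate([0, -317, 0]) bookshelf();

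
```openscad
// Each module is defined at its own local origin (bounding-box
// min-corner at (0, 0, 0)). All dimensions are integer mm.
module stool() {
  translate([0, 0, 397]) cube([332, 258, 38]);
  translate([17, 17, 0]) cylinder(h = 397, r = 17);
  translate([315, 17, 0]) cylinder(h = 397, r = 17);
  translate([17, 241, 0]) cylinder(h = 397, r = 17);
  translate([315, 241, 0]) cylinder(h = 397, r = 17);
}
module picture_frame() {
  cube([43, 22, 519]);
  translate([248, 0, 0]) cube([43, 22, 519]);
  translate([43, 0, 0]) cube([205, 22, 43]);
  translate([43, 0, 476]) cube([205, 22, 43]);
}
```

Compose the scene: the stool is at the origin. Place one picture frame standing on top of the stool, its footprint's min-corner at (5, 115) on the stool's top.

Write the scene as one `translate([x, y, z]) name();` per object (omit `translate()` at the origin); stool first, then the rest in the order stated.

stool();
translate([5, 115, 435]) picture_frame();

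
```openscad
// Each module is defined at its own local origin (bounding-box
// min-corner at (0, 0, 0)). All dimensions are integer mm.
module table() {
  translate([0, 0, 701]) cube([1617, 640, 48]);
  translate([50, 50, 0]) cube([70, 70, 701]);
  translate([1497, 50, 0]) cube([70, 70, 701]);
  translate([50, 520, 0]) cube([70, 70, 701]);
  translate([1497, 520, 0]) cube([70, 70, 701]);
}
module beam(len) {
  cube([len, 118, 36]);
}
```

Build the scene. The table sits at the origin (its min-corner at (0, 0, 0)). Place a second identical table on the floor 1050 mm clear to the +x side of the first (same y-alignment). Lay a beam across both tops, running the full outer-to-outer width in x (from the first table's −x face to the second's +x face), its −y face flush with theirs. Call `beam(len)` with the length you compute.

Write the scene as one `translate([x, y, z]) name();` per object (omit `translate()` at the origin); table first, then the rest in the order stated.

table();
translate([2667, 0, 0]) table();
translate([0, 0, 749]) beam(4284);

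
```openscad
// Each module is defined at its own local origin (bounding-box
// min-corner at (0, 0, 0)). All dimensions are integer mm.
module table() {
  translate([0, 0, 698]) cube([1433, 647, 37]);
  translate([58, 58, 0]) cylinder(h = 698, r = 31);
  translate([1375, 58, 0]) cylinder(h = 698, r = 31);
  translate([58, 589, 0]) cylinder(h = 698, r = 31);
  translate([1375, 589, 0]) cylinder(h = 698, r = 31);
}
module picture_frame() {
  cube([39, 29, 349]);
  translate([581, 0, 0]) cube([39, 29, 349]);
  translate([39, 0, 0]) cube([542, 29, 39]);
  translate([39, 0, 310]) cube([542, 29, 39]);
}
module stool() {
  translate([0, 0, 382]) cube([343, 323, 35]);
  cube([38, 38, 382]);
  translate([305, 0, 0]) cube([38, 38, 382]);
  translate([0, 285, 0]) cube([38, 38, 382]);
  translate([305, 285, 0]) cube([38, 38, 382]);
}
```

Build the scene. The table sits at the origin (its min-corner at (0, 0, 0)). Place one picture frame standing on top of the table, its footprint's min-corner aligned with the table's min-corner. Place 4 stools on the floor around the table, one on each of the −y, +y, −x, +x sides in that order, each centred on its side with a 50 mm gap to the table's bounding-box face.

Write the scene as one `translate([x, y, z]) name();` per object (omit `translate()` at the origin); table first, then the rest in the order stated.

table();
translate([0, 0, 735]) picture_frame();
translate([545, -373, 0]) stool();
translate([545, 697, 0]) stool();
translate([-393, 162, 0]) stool();
translate([1483, 162, 0]) stool();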